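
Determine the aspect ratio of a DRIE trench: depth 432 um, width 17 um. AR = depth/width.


Step 1: AR = depth / width
Step 2: AR = 432 / 17
AR = 25.4


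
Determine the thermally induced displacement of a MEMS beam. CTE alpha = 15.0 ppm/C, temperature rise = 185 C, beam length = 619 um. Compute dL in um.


Step 1: Convert CTE: alpha = 15.0 ppm/C = 15.0e-6 /C
Step 2: dL = 15.0e-6 * 185 * 619
dL = 1.7177 um


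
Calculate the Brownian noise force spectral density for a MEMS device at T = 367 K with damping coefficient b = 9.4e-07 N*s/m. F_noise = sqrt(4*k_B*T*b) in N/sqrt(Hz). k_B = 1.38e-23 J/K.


Step 1: Compute 4 * k_B * T * b
= 4 * 1.38e-23 * 367 * 9.4e-07
= 1.9043e-26 N^2/Hz
Step 2: F_noise = sqrt(1.9043e-26)
F_noise = 1.38e-13 N/sqrt(Hz)


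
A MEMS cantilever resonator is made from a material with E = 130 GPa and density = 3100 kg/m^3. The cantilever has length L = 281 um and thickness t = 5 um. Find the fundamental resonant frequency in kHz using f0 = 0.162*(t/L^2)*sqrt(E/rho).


Step 1: Convert units to SI.
t_SI = 5e-6 m, L_SI = 281e-6 m
Step 2: Calculate sqrt(E/rho).
sqrt(130e9 / 3100) = 6475.76 m/s
Step 3: Compute f0.
f0 = 0.162 * 5e-6 / (281e-6)^2 * 6475.76 = 66429.8 Hz = 66.43 kHz


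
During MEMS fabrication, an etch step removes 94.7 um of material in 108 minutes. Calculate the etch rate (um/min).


Step 1: Etch rate = depth / time
Step 2: rate = 94.7 / 108
rate = 0.877 um/min


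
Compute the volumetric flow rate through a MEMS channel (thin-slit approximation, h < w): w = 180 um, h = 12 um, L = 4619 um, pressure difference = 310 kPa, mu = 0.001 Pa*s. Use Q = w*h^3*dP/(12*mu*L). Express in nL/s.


Step 1: Convert all dimensions to SI (meters).
w = 180e-6 m, h = 12e-6 m, L = 4619e-6 m, dP = 310e3 Pa
Step 2: Q = w * h^3 * dP / (12 * mu * L)
Q = 180e-6 * (12e-6)^3 * 310e3 / (12 * 0.001 * 4619e-6) = 1.73959732e-09 m^3/s
Step 3: Convert Q from m^3/s to nL/s (1 m^3 = 1e12 nL, so multiply by 1e12).
Q = 1739.597 nL/s


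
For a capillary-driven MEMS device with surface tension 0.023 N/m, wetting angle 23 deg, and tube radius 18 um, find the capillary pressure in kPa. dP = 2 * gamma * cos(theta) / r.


Step 1: cos(23 deg) = 0.9205
Step 2: Convert r to m: r = 18e-6 m
Step 3: dP = 2 * 0.023 * 0.9205 / 18e-6 = 2352.4 Pa
Step 4: Convert Pa to kPa (divide by 1000).
dP = 2.35 kPa


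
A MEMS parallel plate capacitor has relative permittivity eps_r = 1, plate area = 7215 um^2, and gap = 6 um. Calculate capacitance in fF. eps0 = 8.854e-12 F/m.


Step 1: Convert area to m^2: A = 7215e-12 m^2
Step 2: Convert gap to m: d = 6e-6 m
Step 3: C = eps0 * eps_r * A / d
C = 8.854e-12 * 1 * 7215e-12 / 6e-6
Step 4: Convert to fF (multiply by 1e15).
C = 10.65 fF


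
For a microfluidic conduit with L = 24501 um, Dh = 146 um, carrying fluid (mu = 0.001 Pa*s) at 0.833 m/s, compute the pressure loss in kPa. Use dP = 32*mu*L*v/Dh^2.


Step 1: Convert to SI: L = 24501e-6 m, Dh = 146e-6 m
Step 2: dP = 32 * 0.001 * 24501e-6 * 0.833 / (146e-6)^2
Step 3: dP = 30638.89 Pa
Step 4: Convert to kPa: dP = 30.64 kPa


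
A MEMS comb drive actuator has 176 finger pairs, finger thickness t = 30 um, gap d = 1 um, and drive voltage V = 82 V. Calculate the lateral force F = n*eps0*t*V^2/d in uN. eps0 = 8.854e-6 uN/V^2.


Step 1: Parameters: n=176, eps0=8.854e-6 uN/V^2, t=30 um, V=82 V, d=1 um
Step 2: V^2 = 6724
Step 3: F = 176 * 8.854e-6 * 30 * 6724 / 1
F = 314.341 uN


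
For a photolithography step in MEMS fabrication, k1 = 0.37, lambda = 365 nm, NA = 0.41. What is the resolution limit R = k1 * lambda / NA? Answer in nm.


Step 1: Identify values: k1 = 0.37, lambda = 365 nm, NA = 0.41
Step 2: R = k1 * lambda / NA
R = 0.37 * 365 / 0.41
R = 329.4 nm


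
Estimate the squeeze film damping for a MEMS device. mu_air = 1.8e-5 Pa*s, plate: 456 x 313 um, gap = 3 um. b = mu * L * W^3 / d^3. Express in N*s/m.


Step 1: Convert to SI.
L = 456e-6 m, W = 313e-6 m, d = 3e-6 m
Step 2: W^3 = (313e-6)^3 = 3.07e-11 m^3
Step 3: d^3 = (3e-6)^3 = 2.70e-17 m^3
Step 4: b = 1.8e-5 * 456e-6 * 3.07e-11 / 2.70e-17
b = 9.32e-03 N*s/m


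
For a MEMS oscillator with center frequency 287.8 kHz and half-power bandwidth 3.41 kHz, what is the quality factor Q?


Step 1: Q = f0 / bandwidth
Step 2: Q = 287.8 / 3.41
Q = 84.4


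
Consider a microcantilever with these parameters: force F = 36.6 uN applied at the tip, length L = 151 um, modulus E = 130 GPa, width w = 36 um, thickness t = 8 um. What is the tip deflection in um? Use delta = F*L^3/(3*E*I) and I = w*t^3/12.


Step 1: Calculate the second moment of area.
I = w * t^3 / 12 = 36 * 8^3 / 12 = 1536.0 um^4
Step 2: Convert E to consistent units (1 GPa = 1000 uN/um^2).
E = 130 GPa = 130000 uN/um^2
Step 3: Calculate tip deflection.
delta = F * L^3 / (3 * E * I)
delta = 36.6 * 151^3 / (3 * 130000 * 1536.0)
delta = 0.2104 um


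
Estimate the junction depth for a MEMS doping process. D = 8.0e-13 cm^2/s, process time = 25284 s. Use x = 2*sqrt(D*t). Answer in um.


Step 1: Compute D*t = 8.0e-13 * 25284 = 2.02272e-08 cm^2
Step 2: sqrt(D*t) = 1.42222e-04 cm
Step 3: x = 2 * 1.42222e-04 cm = 2.84444e-04 cm
Step 4: Convert to um (1 cm = 1e4 um): x = 2.844 um


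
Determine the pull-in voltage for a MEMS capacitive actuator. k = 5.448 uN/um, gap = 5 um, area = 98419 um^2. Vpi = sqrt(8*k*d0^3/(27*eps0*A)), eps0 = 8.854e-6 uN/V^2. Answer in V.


Step 1: Compute numerator: 8 * k * d0^3 = 8 * 5.448 * 5^3 = 5448.0
Step 2: Compute denominator: 27 * eps0 * A = 27 * 8.854e-6 * 98419 = 23.527849
Step 3: Vpi = sqrt(5448.0 / 23.527849)
Vpi = 15.22 V


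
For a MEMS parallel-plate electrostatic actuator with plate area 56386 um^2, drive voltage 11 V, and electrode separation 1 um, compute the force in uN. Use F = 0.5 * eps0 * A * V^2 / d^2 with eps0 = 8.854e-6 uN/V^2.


Step 1: Identify parameters.
eps0 = 8.854e-6 uN/V^2, A = 56386 um^2, V = 11 V, d = 1 um
Step 2: Compute V^2 = 11^2 = 121
Step 3: Compute d^2 = 1^2 = 1
Step 4: F = 0.5 * 8.854e-6 * 56386 * 121 / 1
F = 30.204 uN


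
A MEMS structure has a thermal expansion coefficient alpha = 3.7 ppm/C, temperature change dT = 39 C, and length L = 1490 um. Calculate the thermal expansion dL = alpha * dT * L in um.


Step 1: Convert CTE: alpha = 3.7 ppm/C = 3.7e-6 /C
Step 2: dL = 3.7e-6 * 39 * 1490
dL = 0.215 um


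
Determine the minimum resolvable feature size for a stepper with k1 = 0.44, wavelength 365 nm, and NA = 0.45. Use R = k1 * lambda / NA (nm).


Step 1: Identify values: k1 = 0.44, lambda = 365 nm, NA = 0.45
Step 2: R = k1 * lambda / NA
R = 0.44 * 365 / 0.45
R = 356.9 nm


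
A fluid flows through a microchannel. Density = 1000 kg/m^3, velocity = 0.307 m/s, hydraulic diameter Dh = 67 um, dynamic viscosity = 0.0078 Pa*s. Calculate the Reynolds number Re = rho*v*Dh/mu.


Step 1: Convert Dh to meters: Dh = 67e-6 m
Step 2: Re = rho * v * Dh / mu
Re = 1000 * 0.307 * 67e-6 / 0.0078
Re = 2.637


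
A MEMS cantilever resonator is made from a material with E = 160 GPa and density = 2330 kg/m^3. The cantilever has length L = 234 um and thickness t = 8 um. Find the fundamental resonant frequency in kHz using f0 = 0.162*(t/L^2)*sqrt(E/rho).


Step 1: Convert units to SI.
t_SI = 8e-6 m, L_SI = 234e-6 m
Step 2: Calculate sqrt(E/rho).
sqrt(160e9 / 2330) = 8286.71 m/s
Step 3: Compute f0.
f0 = 0.162 * 8e-6 / (234e-6)^2 * 8286.71 = 196135.1 Hz = 196.14 kHz


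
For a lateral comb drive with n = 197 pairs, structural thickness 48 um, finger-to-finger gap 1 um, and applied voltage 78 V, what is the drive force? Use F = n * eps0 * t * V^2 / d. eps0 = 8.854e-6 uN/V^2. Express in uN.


Step 1: Parameters: n=197, eps0=8.854e-6 uN/V^2, t=48 um, V=78 V, d=1 um
Step 2: V^2 = 6084
Step 3: F = 197 * 8.854e-6 * 48 * 6084 / 1
F = 509.373 uN


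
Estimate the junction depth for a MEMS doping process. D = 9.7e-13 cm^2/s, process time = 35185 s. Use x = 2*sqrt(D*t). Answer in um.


Step 1: Compute D*t = 9.7e-13 * 35185 = 3.412945e-08 cm^2
Step 2: sqrt(D*t) = 1.84742e-04 cm
Step 3: x = 2 * 1.84742e-04 cm = 3.69484e-04 cm
Step 4: Convert to um (1 cm = 1e4 um): x = 3.695 um


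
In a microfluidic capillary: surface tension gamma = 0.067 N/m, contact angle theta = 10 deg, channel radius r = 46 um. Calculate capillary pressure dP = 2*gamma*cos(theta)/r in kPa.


Step 1: cos(10 deg) = 0.9848
Step 2: Convert r to m: r = 46e-6 m
Step 3: dP = 2 * 0.067 * 0.9848 / 46e-6 = 2868.8 Pa
Step 4: Convert Pa to kPa (divide by 1000).
dP = 2.87 kPa


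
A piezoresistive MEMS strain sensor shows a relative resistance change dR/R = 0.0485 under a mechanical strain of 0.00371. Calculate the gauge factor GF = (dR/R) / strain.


Step 1: Identify values.
dR/R = 0.0485, strain = 0.00371
Step 2: GF = (dR/R) / strain = 0.0485 / 0.00371
GF = 13.1


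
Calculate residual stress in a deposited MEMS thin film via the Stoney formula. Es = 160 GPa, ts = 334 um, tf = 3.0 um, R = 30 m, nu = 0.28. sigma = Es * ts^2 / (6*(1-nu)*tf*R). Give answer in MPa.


Step 1: Compute numerator: Es * ts^2 = 160 * 334^2 = 17848960 (GPa*um^2)
Step 2: Compute denominator (R in um): 6*(1-nu)*tf*R = 6*0.72*3.0*30e6 = 388800000.0 (um^2)
Step 3: sigma (GPa) = 17848960 / 388800000.0 = 4.5908e-02 GPa
Step 4: Convert to MPa (x1000): sigma = 45.9 MPa


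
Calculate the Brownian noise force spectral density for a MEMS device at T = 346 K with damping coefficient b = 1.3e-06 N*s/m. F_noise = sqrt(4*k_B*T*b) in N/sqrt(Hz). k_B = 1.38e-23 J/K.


Step 1: Compute 4 * k_B * T * b
= 4 * 1.38e-23 * 346 * 1.3e-06
= 2.4829e-26 N^2/Hz
Step 2: F_noise = sqrt(2.4829e-26)
F_noise = 1.58e-13 N/sqrt(Hz)


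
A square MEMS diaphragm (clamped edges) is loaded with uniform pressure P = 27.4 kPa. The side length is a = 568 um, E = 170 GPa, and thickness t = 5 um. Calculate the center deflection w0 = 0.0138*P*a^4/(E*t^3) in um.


Step 1: Convert pressure to compatible units (E is in GPa, so P in GPa).
P = 27.4 kPa = 27.4e-6 GPa
Step 2: Compute numerator: 0.0138 * P * a^4.
a^4 = 568^4 = 104086245376
numerator = 0.0138 * 27.4e-6 * 104086245376 = 3.935709e+04
Step 3: Compute denominator: E * t^3 = 170 * 5^3 = 21250
Step 4: w0 = numerator / denominator = 3.935709e+04 / 21250 = 1.8521 um


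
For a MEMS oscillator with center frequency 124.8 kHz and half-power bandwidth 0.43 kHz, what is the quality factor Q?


Step 1: Q = f0 / bandwidth
Step 2: Q = 124.8 / 0.43
Q = 290.2


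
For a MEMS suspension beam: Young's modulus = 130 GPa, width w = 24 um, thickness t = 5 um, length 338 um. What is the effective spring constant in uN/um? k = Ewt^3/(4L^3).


Step 1: Convert E to consistent units (1 GPa = 1000 uN/um^2).
E = 130 GPa = 130000 uN/um^2
Step 2: Compute t^3 = 5^3 = 125
Step 3: Compute L^3 = 338^3 = 38614472
Step 4: k = 130000 * 24 * 125 / (4 * 38614472)
k = 2.525 uN/um


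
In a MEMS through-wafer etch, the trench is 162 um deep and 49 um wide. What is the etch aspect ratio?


Step 1: AR = depth / width
Step 2: AR = 162 / 49
AR = 3.3


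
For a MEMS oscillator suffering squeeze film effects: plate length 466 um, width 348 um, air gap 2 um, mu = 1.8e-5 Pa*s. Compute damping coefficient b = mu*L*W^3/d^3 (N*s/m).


Step 1: Convert to SI.
L = 466e-6 m, W = 348e-6 m, d = 2e-6 m
Step 2: W^3 = (348e-6)^3 = 4.21e-11 m^3
Step 3: d^3 = (2e-6)^3 = 8.00e-18 m^3
Step 4: b = 1.8e-5 * 466e-6 * 4.21e-11 / 8.00e-18
b = 4.42e-02 N*s/m


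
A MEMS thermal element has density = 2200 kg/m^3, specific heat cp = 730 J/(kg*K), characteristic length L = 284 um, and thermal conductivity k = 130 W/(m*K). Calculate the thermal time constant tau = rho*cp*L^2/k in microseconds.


Step 1: Convert L to m: L = 284e-6 m
Step 2: L^2 = (284e-6)^2 = 8.0656e-08 m^2
Step 3: tau = 2200 * 730 * 8.0656e-08 / 130 = 9.9641182e-04 s
Step 4: Convert to microseconds (multiply by 1e6).
tau = 996.412 us


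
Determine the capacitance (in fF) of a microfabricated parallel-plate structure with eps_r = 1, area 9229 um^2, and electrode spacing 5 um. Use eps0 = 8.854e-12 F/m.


Step 1: Convert area to m^2: A = 9229e-12 m^2
Step 2: Convert gap to m: d = 5e-6 m
Step 3: C = eps0 * eps_r * A / d
C = 8.854e-12 * 1 * 9229e-12 / 5e-6
Step 4: Convert to fF (multiply by 1e15).
C = 16.34 fF


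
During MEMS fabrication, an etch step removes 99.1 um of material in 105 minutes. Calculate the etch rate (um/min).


Step 1: Etch rate = depth / time
Step 2: rate = 99.1 / 105
rate = 0.944 um/min


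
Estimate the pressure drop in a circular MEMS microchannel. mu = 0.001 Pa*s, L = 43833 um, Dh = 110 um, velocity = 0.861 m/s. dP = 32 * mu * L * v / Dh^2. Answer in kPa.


Step 1: Convert to SI: L = 43833e-6 m, Dh = 110e-6 m
Step 2: dP = 32 * 0.001 * 43833e-6 * 0.861 / (110e-6)^2
Step 3: dP = 99808.83 Pa
Step 4: Convert to kPa: dP = 99.81 kPa


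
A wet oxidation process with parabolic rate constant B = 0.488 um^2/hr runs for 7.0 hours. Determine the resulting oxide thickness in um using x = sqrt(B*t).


Step 1: Compute B*t = 0.488 * 7.0 = 3.416
Step 2: x = sqrt(3.416)
x = 1.848 um


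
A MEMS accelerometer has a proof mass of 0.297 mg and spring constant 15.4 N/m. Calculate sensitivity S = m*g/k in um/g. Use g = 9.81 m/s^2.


Step 1: Convert mass: m = 0.297 mg = 2.97e-07 kg
Step 2: S = m * g / k = 2.97e-07 * 9.81 / 15.4
Step 3: S = 1.89e-07 m/g
Step 4: Convert to um/g: S = 0.189 um/g


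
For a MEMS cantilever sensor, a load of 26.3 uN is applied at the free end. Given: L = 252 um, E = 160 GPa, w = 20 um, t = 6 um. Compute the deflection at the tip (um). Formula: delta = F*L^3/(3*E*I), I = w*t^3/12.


Step 1: Calculate the second moment of area.
I = w * t^3 / 12 = 20 * 6^3 / 12 = 360.0 um^4
Step 2: Convert E to consistent units (1 GPa = 1000 uN/um^2).
E = 160 GPa = 160000 uN/um^2
Step 3: Calculate tip deflection.
delta = F * L^3 / (3 * E * I)
delta = 26.3 * 252^3 / (3 * 160000 * 360.0)
delta = 2.4356 um


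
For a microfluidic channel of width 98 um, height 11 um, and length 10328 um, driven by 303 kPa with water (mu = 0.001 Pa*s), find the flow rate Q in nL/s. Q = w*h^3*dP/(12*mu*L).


Step 1: Convert all dimensions to SI (meters).
w = 98e-6 m, h = 11e-6 m, L = 10328e-6 m, dP = 303e3 Pa
Step 2: Q = w * h^3 * dP / (12 * mu * L)
Q = 98e-6 * (11e-6)^3 * 303e3 / (12 * 0.001 * 10328e-6) = 3.1889616e-10 m^3/s
Step 3: Convert Q from m^3/s to nL/s (1 m^3 = 1e12 nL, so multiply by 1e12).
Q = 318.896 nL/s


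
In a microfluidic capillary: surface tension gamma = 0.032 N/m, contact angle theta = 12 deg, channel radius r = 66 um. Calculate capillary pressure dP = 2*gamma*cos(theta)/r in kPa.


Step 1: cos(12 deg) = 0.9781
Step 2: Convert r to m: r = 66e-6 m
Step 3: dP = 2 * 0.032 * 0.9781 / 66e-6 = 948.5 Pa
Step 4: Convert Pa to kPa (divide by 1000).
dP = 0.95 kPa


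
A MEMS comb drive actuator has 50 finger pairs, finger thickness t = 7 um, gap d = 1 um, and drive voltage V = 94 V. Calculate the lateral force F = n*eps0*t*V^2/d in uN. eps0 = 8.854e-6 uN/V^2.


Step 1: Parameters: n=50, eps0=8.854e-6 uN/V^2, t=7 um, V=94 V, d=1 um
Step 2: V^2 = 8836
Step 3: F = 50 * 8.854e-6 * 7 * 8836 / 1
F = 27.382 uN


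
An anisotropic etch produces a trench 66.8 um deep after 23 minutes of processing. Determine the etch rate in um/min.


Step 1: Etch rate = depth / time
Step 2: rate = 66.8 / 23
rate = 2.904 um/min


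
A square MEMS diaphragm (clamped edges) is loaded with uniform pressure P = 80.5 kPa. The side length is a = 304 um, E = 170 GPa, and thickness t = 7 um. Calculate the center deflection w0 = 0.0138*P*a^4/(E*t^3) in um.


Step 1: Convert pressure to compatible units (E is in GPa, so P in GPa).
P = 80.5 kPa = 80.5e-6 GPa
Step 2: Compute numerator: 0.0138 * P * a^4.
a^4 = 304^4 = 8540717056
numerator = 0.0138 * 80.5e-6 * 8540717056 = 9.48788e+03
Step 3: Compute denominator: E * t^3 = 170 * 7^3 = 58310
Step 4: w0 = numerator / denominator = 9.48788e+03 / 58310 = 0.1627 um


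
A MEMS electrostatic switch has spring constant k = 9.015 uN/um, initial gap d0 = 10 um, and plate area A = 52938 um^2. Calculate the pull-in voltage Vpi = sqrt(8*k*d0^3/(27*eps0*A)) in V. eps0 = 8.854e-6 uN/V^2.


Step 1: Compute numerator: 8 * k * d0^3 = 8 * 9.015 * 10^3 = 72120.0
Step 2: Compute denominator: 27 * eps0 * A = 27 * 8.854e-6 * 52938 = 12.655252
Step 3: Vpi = sqrt(72120.0 / 12.655252)
Vpi = 75.49 V


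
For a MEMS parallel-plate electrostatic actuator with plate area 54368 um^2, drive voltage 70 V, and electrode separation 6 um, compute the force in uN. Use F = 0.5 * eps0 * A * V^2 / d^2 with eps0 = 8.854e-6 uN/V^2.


Step 1: Identify parameters.
eps0 = 8.854e-6 uN/V^2, A = 54368 um^2, V = 70 V, d = 6 um
Step 2: Compute V^2 = 70^2 = 4900
Step 3: Compute d^2 = 6^2 = 36
Step 4: F = 0.5 * 8.854e-6 * 54368 * 4900 / 36
F = 32.76 uN


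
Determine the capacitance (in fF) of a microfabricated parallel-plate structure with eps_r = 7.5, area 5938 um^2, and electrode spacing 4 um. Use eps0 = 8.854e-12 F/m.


Step 1: Convert area to m^2: A = 5938e-12 m^2
Step 2: Convert gap to m: d = 4e-6 m
Step 3: C = eps0 * eps_r * A / d
C = 8.854e-12 * 7.5 * 5938e-12 / 4e-6
Step 4: Convert to fF (multiply by 1e15).
C = 98.58 fF


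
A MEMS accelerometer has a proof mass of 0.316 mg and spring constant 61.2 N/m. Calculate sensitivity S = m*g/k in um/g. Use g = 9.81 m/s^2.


Step 1: Convert mass: m = 0.316 mg = 3.16e-07 kg
Step 2: S = m * g / k = 3.16e-07 * 9.81 / 61.2
Step 3: S = 5.07e-08 m/g
Step 4: Convert to um/g: S = 0.051 um/g


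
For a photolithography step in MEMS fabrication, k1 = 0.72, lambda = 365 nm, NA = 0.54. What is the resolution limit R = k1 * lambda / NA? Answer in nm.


Step 1: Identify values: k1 = 0.72, lambda = 365 nm, NA = 0.54
Step 2: R = k1 * lambda / NA
R = 0.72 * 365 / 0.54
R = 486.7 nm


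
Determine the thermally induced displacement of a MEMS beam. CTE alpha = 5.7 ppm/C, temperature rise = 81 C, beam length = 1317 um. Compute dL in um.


Step 1: Convert CTE: alpha = 5.7 ppm/C = 5.7e-6 /C
Step 2: dL = 5.7e-6 * 81 * 1317
dL = 0.6081 um


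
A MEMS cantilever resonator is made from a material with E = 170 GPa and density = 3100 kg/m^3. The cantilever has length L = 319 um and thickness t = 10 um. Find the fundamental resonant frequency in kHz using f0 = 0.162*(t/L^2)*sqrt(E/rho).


Step 1: Convert units to SI.
t_SI = 10e-6 m, L_SI = 319e-6 m
Step 2: Calculate sqrt(E/rho).
sqrt(170e9 / 3100) = 7405.32 m/s
Step 3: Compute f0.
f0 = 0.162 * 10e-6 / (319e-6)^2 * 7405.32 = 117890.1 Hz = 117.89 kHz


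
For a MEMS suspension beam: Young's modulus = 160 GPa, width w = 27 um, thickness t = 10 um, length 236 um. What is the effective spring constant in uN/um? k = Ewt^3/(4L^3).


Step 1: Convert E to consistent units (1 GPa = 1000 uN/um^2).
E = 160 GPa = 160000 uN/um^2
Step 2: Compute t^3 = 10^3 = 1000
Step 3: Compute L^3 = 236^3 = 13144256
Step 4: k = 160000 * 27 * 1000 / (4 * 13144256)
k = 82.1652 uN/um


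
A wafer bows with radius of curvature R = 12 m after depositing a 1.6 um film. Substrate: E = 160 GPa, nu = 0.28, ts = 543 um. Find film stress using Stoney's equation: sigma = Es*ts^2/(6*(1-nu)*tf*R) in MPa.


Step 1: Compute numerator: Es * ts^2 = 160 * 543^2 = 47175840 (GPa*um^2)
Step 2: Compute denominator (R in um): 6*(1-nu)*tf*R = 6*0.72*1.6*12e6 = 82944000.0 (um^2)
Step 3: sigma (GPa) = 47175840 / 82944000.0 = 5.68767e-01 GPa
Step 4: Convert to MPa (x1000): sigma = 568.8 MPa


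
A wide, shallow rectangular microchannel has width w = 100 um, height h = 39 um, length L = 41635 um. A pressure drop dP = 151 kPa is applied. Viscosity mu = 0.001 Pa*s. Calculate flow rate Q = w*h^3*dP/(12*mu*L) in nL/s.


Step 1: Convert all dimensions to SI (meters).
w = 100e-6 m, h = 39e-6 m, L = 41635e-6 m, dP = 151e3 Pa
Step 2: Q = w * h^3 * dP / (12 * mu * L)
Q = 100e-6 * (39e-6)^3 * 151e3 / (12 * 0.001 * 41635e-6) = 1.79279633e-09 m^3/s
Step 3: Convert Q from m^3/s to nL/s (1 m^3 = 1e12 nL, so multiply by 1e12).
Q = 1792.796 nL/s


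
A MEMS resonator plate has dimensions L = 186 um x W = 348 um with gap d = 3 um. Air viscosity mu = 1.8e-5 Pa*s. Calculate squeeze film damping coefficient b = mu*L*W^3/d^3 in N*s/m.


Step 1: Convert to SI.
L = 186e-6 m, W = 348e-6 m, d = 3e-6 m
Step 2: W^3 = (348e-6)^3 = 4.21e-11 m^3
Step 3: d^3 = (3e-6)^3 = 2.70e-17 m^3
Step 4: b = 1.8e-5 * 186e-6 * 4.21e-11 / 2.70e-17
b = 5.23e-03 N*s/m


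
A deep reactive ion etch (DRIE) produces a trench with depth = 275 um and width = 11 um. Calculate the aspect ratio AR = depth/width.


Step 1: AR = depth / width
Step 2: AR = 275 / 11
AR = 25.0


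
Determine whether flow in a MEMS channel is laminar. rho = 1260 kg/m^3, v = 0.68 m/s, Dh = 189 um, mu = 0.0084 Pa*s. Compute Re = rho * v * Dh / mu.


Step 1: Convert Dh to meters: Dh = 189e-6 m
Step 2: Re = rho * v * Dh / mu
Re = 1260 * 0.68 * 189e-6 / 0.0084
Re = 19.278
Since Re = 19.278 is below ~2300, the flow is laminar.


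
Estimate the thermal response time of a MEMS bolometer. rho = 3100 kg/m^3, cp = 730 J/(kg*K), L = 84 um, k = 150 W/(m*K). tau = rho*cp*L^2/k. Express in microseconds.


Step 1: Convert L to m: L = 84e-6 m
Step 2: L^2 = (84e-6)^2 = 7.056e-09 m^2
Step 3: tau = 3100 * 730 * 7.056e-09 / 150 = 1.0645152e-04 s
Step 4: Convert to microseconds (multiply by 1e6).
tau = 106.452 us


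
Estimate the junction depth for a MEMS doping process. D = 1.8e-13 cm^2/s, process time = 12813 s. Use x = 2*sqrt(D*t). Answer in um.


Step 1: Compute D*t = 1.8e-13 * 12813 = 2.30634e-09 cm^2
Step 2: sqrt(D*t) = 4.802e-05 cm
Step 3: x = 2 * 4.802e-05 cm = 9.604e-05 cm
Step 4: Convert to um (1 cm = 1e4 um): x = 0.96 um


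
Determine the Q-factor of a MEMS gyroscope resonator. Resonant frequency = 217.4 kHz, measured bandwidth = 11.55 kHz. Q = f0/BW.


Step 1: Q = f0 / bandwidth
Step 2: Q = 217.4 / 11.55
Q = 18.8


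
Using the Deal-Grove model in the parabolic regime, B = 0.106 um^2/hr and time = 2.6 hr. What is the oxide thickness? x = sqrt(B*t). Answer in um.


Step 1: Compute B*t = 0.106 * 2.6 = 0.2756
Step 2: x = sqrt(0.2756)
x = 0.525 um


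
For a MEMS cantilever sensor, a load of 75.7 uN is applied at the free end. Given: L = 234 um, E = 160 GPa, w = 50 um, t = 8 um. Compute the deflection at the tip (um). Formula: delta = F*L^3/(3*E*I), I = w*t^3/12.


Step 1: Calculate the second moment of area.
I = w * t^3 / 12 = 50 * 8^3 / 12 = 2133.3333 um^4
Step 2: Convert E to consistent units (1 GPa = 1000 uN/um^2).
E = 160 GPa = 160000 uN/um^2
Step 3: Calculate tip deflection.
delta = F * L^3 / (3 * E * I)
delta = 75.7 * 234^3 / (3 * 160000 * 2133.3333)
delta = 0.9472 um


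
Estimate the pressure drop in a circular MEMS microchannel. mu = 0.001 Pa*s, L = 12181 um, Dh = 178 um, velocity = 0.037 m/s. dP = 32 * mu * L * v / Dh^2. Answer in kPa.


Step 1: Convert to SI: L = 12181e-6 m, Dh = 178e-6 m
Step 2: dP = 32 * 0.001 * 12181e-6 * 0.037 / (178e-6)^2
Step 3: dP = 455.19 Pa
Step 4: Convert to kPa: dP = 0.46 kPa


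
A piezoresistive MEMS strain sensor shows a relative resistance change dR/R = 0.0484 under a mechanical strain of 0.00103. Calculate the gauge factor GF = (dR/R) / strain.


Step 1: Identify values.
dR/R = 0.0484, strain = 0.00103
Step 2: GF = (dR/R) / strain = 0.0484 / 0.00103
GF = 47.0


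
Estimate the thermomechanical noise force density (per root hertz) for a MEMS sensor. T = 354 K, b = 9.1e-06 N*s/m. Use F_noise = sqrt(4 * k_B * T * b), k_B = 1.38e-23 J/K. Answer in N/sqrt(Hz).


Step 1: Compute 4 * k_B * T * b
= 4 * 1.38e-23 * 354 * 9.1e-06
= 1.7782e-25 N^2/Hz
Step 2: F_noise = sqrt(1.7782e-25)
F_noise = 4.22e-13 N/sqrt(Hz)


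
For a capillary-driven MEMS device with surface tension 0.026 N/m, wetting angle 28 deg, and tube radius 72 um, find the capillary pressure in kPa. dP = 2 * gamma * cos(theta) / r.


Step 1: cos(28 deg) = 0.8829
Step 2: Convert r to m: r = 72e-6 m
Step 3: dP = 2 * 0.026 * 0.8829 / 72e-6 = 637.7 Pa
Step 4: Convert Pa to kPa (divide by 1000).
dP = 0.64 kPa


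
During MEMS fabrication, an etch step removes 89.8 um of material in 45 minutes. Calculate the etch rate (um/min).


Step 1: Etch rate = depth / time
Step 2: rate = 89.8 / 45
rate = 1.996 um/min


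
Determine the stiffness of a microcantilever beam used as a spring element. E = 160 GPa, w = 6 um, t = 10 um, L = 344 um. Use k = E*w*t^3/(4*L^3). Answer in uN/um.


Step 1: Convert E to consistent units (1 GPa = 1000 uN/um^2).
E = 160 GPa = 160000 uN/um^2
Step 2: Compute t^3 = 10^3 = 1000
Step 3: Compute L^3 = 344^3 = 40707584
Step 4: k = 160000 * 6 * 1000 / (4 * 40707584)
k = 5.8957 uN/um


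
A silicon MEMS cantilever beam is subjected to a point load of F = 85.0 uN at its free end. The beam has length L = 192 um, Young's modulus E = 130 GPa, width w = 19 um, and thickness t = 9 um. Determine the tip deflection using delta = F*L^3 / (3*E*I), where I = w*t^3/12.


Step 1: Calculate the second moment of area.
I = w * t^3 / 12 = 19 * 9^3 / 12 = 1154.25 um^4
Step 2: Convert E to consistent units (1 GPa = 1000 uN/um^2).
E = 130 GPa = 130000 uN/um^2
Step 3: Calculate tip deflection.
delta = F * L^3 / (3 * E * I)
delta = 85.0 * 192^3 / (3 * 130000 * 1154.25)
delta = 1.3365 um


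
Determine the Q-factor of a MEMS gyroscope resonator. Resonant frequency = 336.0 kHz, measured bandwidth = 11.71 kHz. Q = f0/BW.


Step 1: Q = f0 / bandwidth
Step 2: Q = 336.0 / 11.71
Q = 28.7


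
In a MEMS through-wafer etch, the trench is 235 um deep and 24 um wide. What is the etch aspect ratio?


Step 1: AR = depth / width
Step 2: AR = 235 / 24
AR = 9.8


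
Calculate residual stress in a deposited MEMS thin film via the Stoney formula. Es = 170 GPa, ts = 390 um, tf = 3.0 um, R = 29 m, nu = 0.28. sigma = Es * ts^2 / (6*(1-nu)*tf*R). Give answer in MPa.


Step 1: Compute numerator: Es * ts^2 = 170 * 390^2 = 25857000 (GPa*um^2)
Step 2: Compute denominator (R in um): 6*(1-nu)*tf*R = 6*0.72*3.0*29e6 = 375840000.0 (um^2)
Step 3: sigma (GPa) = 25857000 / 375840000.0 = 6.8798e-02 GPa
Step 4: Convert to MPa (x1000): sigma = 68.8 MPa


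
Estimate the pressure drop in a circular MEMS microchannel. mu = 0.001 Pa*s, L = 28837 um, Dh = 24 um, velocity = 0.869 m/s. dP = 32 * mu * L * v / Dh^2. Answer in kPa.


Step 1: Convert to SI: L = 28837e-6 m, Dh = 24e-6 m
Step 2: dP = 32 * 0.001 * 28837e-6 * 0.869 / (24e-6)^2
Step 3: dP = 1392186.28 Pa
Step 4: Convert to kPa: dP = 1392.19 kPa


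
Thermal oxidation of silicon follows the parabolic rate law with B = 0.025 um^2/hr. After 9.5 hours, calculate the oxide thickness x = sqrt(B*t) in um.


Step 1: Compute B*t = 0.025 * 9.5 = 0.2375
Step 2: x = sqrt(0.2375)
x = 0.487 um


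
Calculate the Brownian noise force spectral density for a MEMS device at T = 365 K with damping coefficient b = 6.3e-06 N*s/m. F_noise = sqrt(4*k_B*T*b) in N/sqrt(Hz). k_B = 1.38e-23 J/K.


Step 1: Compute 4 * k_B * T * b
= 4 * 1.38e-23 * 365 * 6.3e-06
= 1.2693e-25 N^2/Hz
Step 2: F_noise = sqrt(1.2693e-25)
F_noise = 3.56e-13 N/sqrt(Hz)


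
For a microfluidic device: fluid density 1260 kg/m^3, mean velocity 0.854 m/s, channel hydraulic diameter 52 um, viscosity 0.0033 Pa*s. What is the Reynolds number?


Step 1: Convert Dh to meters: Dh = 52e-6 m
Step 2: Re = rho * v * Dh / mu
Re = 1260 * 0.854 * 52e-6 / 0.0033
Re = 16.956


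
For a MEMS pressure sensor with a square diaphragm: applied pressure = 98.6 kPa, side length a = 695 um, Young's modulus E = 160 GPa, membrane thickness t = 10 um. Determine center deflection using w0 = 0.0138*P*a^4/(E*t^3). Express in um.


Step 1: Convert pressure to compatible units (E is in GPa, so P in GPa).
P = 98.6 kPa = 98.6e-6 GPa
Step 2: Compute numerator: 0.0138 * P * a^4.
a^4 = 695^4 = 233313150625
numerator = 0.0138 * 98.6e-6 * 233313150625 = 3.174645e+05
Step 3: Compute denominator: E * t^3 = 160 * 10^3 = 160000
Step 4: w0 = numerator / denominator = 3.174645e+05 / 160000 = 1.9842 um


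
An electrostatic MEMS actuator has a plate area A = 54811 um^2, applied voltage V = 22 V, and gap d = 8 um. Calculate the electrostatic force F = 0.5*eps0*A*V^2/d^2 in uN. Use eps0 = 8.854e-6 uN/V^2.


Step 1: Identify parameters.
eps0 = 8.854e-6 uN/V^2, A = 54811 um^2, V = 22 V, d = 8 um
Step 2: Compute V^2 = 22^2 = 484
Step 3: Compute d^2 = 8^2 = 64
Step 4: F = 0.5 * 8.854e-6 * 54811 * 484 / 64
F = 1.835 uN


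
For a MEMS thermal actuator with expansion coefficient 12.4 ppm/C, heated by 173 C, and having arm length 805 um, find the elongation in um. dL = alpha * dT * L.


Step 1: Convert CTE: alpha = 12.4 ppm/C = 12.4e-6 /C
Step 2: dL = 12.4e-6 * 173 * 805
dL = 1.7269 um


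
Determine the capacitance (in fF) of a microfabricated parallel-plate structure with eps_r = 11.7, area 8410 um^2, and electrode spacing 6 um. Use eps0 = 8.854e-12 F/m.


Step 1: Convert area to m^2: A = 8410e-12 m^2
Step 2: Convert gap to m: d = 6e-6 m
Step 3: C = eps0 * eps_r * A / d
C = 8.854e-12 * 11.7 * 8410e-12 / 6e-6
Step 4: Convert to fF (multiply by 1e15).
C = 145.2 fF


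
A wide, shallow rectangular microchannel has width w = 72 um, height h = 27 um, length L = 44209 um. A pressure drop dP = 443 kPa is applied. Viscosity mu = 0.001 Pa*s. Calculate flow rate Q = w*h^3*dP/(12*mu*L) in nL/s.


Step 1: Convert all dimensions to SI (meters).
w = 72e-6 m, h = 27e-6 m, L = 44209e-6 m, dP = 443e3 Pa
Step 2: Q = w * h^3 * dP / (12 * mu * L)
Q = 72e-6 * (27e-6)^3 * 443e3 / (12 * 0.001 * 44209e-6) = 1.18341093e-09 m^3/s
Step 3: Convert Q from m^3/s to nL/s (1 m^3 = 1e12 nL, so multiply by 1e12).
Q = 1183.411 nL/s


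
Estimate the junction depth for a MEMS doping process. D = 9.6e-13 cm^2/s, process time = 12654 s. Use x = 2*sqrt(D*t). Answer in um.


Step 1: Compute D*t = 9.6e-13 * 12654 = 1.214784e-08 cm^2
Step 2: sqrt(D*t) = 1.10217e-04 cm
Step 3: x = 2 * 1.10217e-04 cm = 2.20434e-04 cm
Step 4: Convert to um (1 cm = 1e4 um): x = 2.204 um


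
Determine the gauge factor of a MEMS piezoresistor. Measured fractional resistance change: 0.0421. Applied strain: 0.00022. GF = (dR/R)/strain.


Step 1: Identify values.
dR/R = 0.0421, strain = 0.00022
Step 2: GF = (dR/R) / strain = 0.0421 / 0.00022
GF = 191.4


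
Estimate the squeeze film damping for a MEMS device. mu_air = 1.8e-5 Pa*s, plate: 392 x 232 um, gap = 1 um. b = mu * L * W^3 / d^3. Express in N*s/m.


Step 1: Convert to SI.
L = 392e-6 m, W = 232e-6 m, d = 1e-6 m
Step 2: W^3 = (232e-6)^3 = 1.25e-11 m^3
Step 3: d^3 = (1e-6)^3 = 1.00e-18 m^3
Step 4: b = 1.8e-5 * 392e-6 * 1.25e-11 / 1.00e-18
b = 8.81e-02 N*s/m


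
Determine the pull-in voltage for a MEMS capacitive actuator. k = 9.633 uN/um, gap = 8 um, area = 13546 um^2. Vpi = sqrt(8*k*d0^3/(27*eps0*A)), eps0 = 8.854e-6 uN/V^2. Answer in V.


Step 1: Compute numerator: 8 * k * d0^3 = 8 * 9.633 * 8^3 = 39456.768
Step 2: Compute denominator: 27 * eps0 * A = 27 * 8.854e-6 * 13546 = 3.23828
Step 3: Vpi = sqrt(39456.768 / 3.23828)
Vpi = 110.38 V


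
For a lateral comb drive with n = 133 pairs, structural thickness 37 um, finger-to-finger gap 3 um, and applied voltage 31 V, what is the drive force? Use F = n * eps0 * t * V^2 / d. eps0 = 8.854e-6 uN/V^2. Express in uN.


Step 1: Parameters: n=133, eps0=8.854e-6 uN/V^2, t=37 um, V=31 V, d=3 um
Step 2: V^2 = 961
Step 3: F = 133 * 8.854e-6 * 37 * 961 / 3
F = 13.957 uN


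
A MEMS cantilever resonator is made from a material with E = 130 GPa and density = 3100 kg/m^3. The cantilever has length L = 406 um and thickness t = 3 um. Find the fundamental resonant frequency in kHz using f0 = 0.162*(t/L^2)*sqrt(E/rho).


Step 1: Convert units to SI.
t_SI = 3e-6 m, L_SI = 406e-6 m
Step 2: Calculate sqrt(E/rho).
sqrt(130e9 / 3100) = 6475.76 m/s
Step 3: Compute f0.
f0 = 0.162 * 3e-6 / (406e-6)^2 * 6475.76 = 19093.0 Hz = 19.09 kHz


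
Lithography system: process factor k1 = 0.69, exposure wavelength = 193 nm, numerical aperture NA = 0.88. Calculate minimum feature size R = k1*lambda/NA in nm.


Step 1: Identify values: k1 = 0.69, lambda = 193 nm, NA = 0.88
Step 2: R = k1 * lambda / NA
R = 0.69 * 193 / 0.88
R = 151.3 nm


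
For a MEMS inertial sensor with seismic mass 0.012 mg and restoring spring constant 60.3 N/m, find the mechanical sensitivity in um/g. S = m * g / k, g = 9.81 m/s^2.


Step 1: Convert mass: m = 0.012 mg = 1.20e-08 kg
Step 2: S = m * g / k = 1.20e-08 * 9.81 / 60.3
Step 3: S = 1.95e-09 m/g
Step 4: Convert to um/g: S = 0.002 um/g


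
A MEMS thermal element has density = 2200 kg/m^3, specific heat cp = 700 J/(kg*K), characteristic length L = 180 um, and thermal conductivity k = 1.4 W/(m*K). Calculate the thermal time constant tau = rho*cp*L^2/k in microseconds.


Step 1: Convert L to m: L = 180e-6 m
Step 2: L^2 = (180e-6)^2 = 3.24e-08 m^2
Step 3: tau = 2200 * 700 * 3.24e-08 / 1.4 = 3.564e-02 s
Step 4: Convert to microseconds (multiply by 1e6).
tau = 35640.0 us


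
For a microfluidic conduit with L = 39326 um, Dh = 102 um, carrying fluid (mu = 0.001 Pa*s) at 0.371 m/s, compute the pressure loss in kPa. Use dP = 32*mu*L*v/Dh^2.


Step 1: Convert to SI: L = 39326e-6 m, Dh = 102e-6 m
Step 2: dP = 32 * 0.001 * 39326e-6 * 0.371 / (102e-6)^2
Step 3: dP = 44874.88 Pa
Step 4: Convert to kPa: dP = 44.87 kPa


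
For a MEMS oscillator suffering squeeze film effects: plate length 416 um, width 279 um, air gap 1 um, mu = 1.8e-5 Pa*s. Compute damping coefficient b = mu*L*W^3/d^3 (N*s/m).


Step 1: Convert to SI.
L = 416e-6 m, W = 279e-6 m, d = 1e-6 m
Step 2: W^3 = (279e-6)^3 = 2.17e-11 m^3
Step 3: d^3 = (1e-6)^3 = 1.00e-18 m^3
Step 4: b = 1.8e-5 * 416e-6 * 2.17e-11 / 1.00e-18
b = 1.63e-01 N*s/m


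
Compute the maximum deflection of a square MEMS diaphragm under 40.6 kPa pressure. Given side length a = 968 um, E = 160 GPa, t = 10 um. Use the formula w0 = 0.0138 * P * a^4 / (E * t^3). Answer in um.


Step 1: Convert pressure to compatible units (E is in GPa, so P in GPa).
P = 40.6 kPa = 40.6e-6 GPa
Step 2: Compute numerator: 0.0138 * P * a^4.
a^4 = 968^4 = 878013976576
numerator = 0.0138 * 40.6e-6 * 878013976576 = 4.919337e+05
Step 3: Compute denominator: E * t^3 = 160 * 10^3 = 160000
Step 4: w0 = numerator / denominator = 4.919337e+05 / 160000 = 3.0746 um


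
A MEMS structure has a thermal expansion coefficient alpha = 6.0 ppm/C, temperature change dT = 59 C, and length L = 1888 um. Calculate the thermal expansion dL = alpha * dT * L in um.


Step 1: Convert CTE: alpha = 6.0 ppm/C = 6.0e-6 /C
Step 2: dL = 6.0e-6 * 59 * 1888
dL = 0.6684 um


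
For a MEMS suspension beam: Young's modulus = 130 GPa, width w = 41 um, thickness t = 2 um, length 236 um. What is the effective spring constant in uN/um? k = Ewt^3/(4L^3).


Step 1: Convert E to consistent units (1 GPa = 1000 uN/um^2).
E = 130 GPa = 130000 uN/um^2
Step 2: Compute t^3 = 2^3 = 8
Step 3: Compute L^3 = 236^3 = 13144256
Step 4: k = 130000 * 41 * 8 / (4 * 13144256)
k = 0.811 uN/um


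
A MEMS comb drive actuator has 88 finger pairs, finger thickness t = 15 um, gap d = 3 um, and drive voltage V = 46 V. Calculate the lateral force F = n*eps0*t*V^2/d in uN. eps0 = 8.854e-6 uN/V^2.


Step 1: Parameters: n=88, eps0=8.854e-6 uN/V^2, t=15 um, V=46 V, d=3 um
Step 2: V^2 = 2116
Step 3: F = 88 * 8.854e-6 * 15 * 2116 / 3
F = 8.243 uN


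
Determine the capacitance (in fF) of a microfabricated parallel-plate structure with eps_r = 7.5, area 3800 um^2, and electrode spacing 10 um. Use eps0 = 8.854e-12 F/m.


Step 1: Convert area to m^2: A = 3800e-12 m^2
Step 2: Convert gap to m: d = 10e-6 m
Step 3: C = eps0 * eps_r * A / d
C = 8.854e-12 * 7.5 * 3800e-12 / 10e-6
Step 4: Convert to fF (multiply by 1e15).
C = 25.23 fF


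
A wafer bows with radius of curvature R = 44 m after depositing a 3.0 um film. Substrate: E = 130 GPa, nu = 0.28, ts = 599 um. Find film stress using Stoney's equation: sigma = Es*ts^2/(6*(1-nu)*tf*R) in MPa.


Step 1: Compute numerator: Es * ts^2 = 130 * 599^2 = 46644130 (GPa*um^2)
Step 2: Compute denominator (R in um): 6*(1-nu)*tf*R = 6*0.72*3.0*44e6 = 570240000.0 (um^2)
Step 3: sigma (GPa) = 46644130 / 570240000.0 = 8.1797e-02 GPa
Step 4: Convert to MPa (x1000): sigma = 81.8 MPa


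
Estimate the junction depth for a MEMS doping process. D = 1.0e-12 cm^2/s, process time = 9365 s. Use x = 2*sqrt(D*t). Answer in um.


Step 1: Compute D*t = 1.0e-12 * 9365 = 9.365e-09 cm^2
Step 2: sqrt(D*t) = 9.67729e-05 cm
Step 3: x = 2 * 9.67729e-05 cm = 1.935458e-04 cm
Step 4: Convert to um (1 cm = 1e4 um): x = 1.935 um


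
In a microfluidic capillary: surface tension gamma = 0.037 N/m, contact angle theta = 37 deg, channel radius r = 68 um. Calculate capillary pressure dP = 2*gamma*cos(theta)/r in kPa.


Step 1: cos(37 deg) = 0.7986
Step 2: Convert r to m: r = 68e-6 m
Step 3: dP = 2 * 0.037 * 0.7986 / 68e-6 = 869.1 Pa
Step 4: Convert Pa to kPa (divide by 1000).
dP = 0.87 kPa


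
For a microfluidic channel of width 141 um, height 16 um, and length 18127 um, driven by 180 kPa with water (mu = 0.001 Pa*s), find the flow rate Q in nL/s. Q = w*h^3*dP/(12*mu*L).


Step 1: Convert all dimensions to SI (meters).
w = 141e-6 m, h = 16e-6 m, L = 18127e-6 m, dP = 180e3 Pa
Step 2: Q = w * h^3 * dP / (12 * mu * L)
Q = 141e-6 * (16e-6)^3 * 180e3 / (12 * 0.001 * 18127e-6) = 4.7790809e-10 m^3/s
Step 3: Convert Q from m^3/s to nL/s (1 m^3 = 1e12 nL, so multiply by 1e12).
Q = 477.908 nL/s


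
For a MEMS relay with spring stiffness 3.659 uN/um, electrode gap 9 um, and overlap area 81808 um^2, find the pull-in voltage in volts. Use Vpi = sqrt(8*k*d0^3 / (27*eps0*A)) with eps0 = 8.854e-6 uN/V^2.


Step 1: Compute numerator: 8 * k * d0^3 = 8 * 3.659 * 9^3 = 21339.288
Step 2: Compute denominator: 27 * eps0 * A = 27 * 8.854e-6 * 81808 = 19.556857
Step 3: Vpi = sqrt(21339.288 / 19.556857)
Vpi = 33.03 V


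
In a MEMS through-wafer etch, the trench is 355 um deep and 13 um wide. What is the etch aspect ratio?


Step 1: AR = depth / width
Step 2: AR = 355 / 13
AR = 27.3


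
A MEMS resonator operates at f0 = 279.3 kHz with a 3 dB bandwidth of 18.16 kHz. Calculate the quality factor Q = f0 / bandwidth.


Step 1: Q = f0 / bandwidth
Step 2: Q = 279.3 / 18.16
Q = 15.4


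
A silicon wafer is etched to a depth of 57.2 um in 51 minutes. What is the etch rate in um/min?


Step 1: Etch rate = depth / time
Step 2: rate = 57.2 / 51
rate = 1.122 um/min


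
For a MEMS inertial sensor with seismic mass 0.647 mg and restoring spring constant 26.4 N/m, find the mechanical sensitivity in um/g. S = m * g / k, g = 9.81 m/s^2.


Step 1: Convert mass: m = 0.647 mg = 6.47e-07 kg
Step 2: S = m * g / k = 6.47e-07 * 9.81 / 26.4
Step 3: S = 2.40e-07 m/g
Step 4: Convert to um/g: S = 0.24 um/g


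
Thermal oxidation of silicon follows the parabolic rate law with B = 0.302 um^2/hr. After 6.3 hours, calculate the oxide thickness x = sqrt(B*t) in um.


Step 1: Compute B*t = 0.302 * 6.3 = 1.9026
Step 2: x = sqrt(1.9026)
x = 1.379 um


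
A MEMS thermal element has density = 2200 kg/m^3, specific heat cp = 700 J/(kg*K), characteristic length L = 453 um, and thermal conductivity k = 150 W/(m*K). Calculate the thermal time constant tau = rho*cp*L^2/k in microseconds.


Step 1: Convert L to m: L = 453e-6 m
Step 2: L^2 = (453e-6)^2 = 2.05209e-07 m^2
Step 3: tau = 2200 * 700 * 2.05209e-07 / 150 = 2.1068124e-03 s
Step 4: Convert to microseconds (multiply by 1e6).
tau = 2106.812 us


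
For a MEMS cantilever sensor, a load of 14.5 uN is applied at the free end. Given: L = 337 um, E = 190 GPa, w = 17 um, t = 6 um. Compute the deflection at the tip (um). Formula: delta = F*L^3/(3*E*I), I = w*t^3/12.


Step 1: Calculate the second moment of area.
I = w * t^3 / 12 = 17 * 6^3 / 12 = 306.0 um^4
Step 2: Convert E to consistent units (1 GPa = 1000 uN/um^2).
E = 190 GPa = 190000 uN/um^2
Step 3: Calculate tip deflection.
delta = F * L^3 / (3 * E * I)
delta = 14.5 * 337^3 / (3 * 190000 * 306.0)
delta = 3.1817 um


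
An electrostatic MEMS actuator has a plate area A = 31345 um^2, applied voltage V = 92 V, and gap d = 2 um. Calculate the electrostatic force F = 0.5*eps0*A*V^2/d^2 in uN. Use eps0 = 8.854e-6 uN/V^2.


Step 1: Identify parameters.
eps0 = 8.854e-6 uN/V^2, A = 31345 um^2, V = 92 V, d = 2 um
Step 2: Compute V^2 = 92^2 = 8464
Step 3: Compute d^2 = 2^2 = 4
Step 4: F = 0.5 * 8.854e-6 * 31345 * 8464 / 4
F = 293.625 uN
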